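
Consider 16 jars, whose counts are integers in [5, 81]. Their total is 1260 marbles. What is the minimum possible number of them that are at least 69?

If only k of them are at least 69, the other 16 − k are at most 68, so the total is at most k·81 + (16 − k)·68.
This must reach 1260, so k·81 + (16 − k)·68 ≥ 1260, giving k ≥ 14.
Exactly 14 works: 14 values at 81 and 2 at 68 total 1270; lower one of the high values by 10 (still ≥ 69) to hit 1260.

14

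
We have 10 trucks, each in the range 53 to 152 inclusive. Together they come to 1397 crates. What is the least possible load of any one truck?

Minimizing one value means maximizing the remaining 9.
The other 9 can take up 9 × 152 = 1368 ≥ 1397 − 53, so one truck can sit at its floor of 53.
Achievable: one at 53 and the other 9 totalling 1344, which fits since 9 × 53 ≤ 1344 ≤ 9 × 152.

53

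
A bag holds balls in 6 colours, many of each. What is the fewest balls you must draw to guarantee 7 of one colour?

In the worst case you draw 6 of each of the 6 colours: 6 × 6 = 36.
One more forces 7 of some colour, so 36 + 1 = 37.

37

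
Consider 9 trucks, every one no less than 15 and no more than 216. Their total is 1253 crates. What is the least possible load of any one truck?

15

To make one truck as small as possible, make the other 8 as large as possible.
The other 8 can take up 8 × 216 = 1728 ≥ 1253 − 15, so one truck can sit at its floor of 15.
Achievable: one at 15 and the other 8 totalling 1238, which fits since 8 × 15 ≤ 1238 ≤ 8 × 216.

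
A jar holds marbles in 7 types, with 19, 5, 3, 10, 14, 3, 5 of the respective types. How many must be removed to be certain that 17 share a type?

In the worst case you take as many as possible of each type without reaching 17: 16 + 5 + 3 + 10 + 14 + 3 + 5 = 56.
The next one must give 17 of some type, so 56 + 1 = 57.

57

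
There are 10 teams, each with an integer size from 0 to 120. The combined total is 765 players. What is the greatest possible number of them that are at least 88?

With k values at 88 or above and the rest at least 0, the sum is at least 0 + 88k.
Since the sum is 765, we need 88k ≤ 765, i.e. k ≤ 8.
k = 8 is achieved by 8 values at 88 and 2 at 0, total 704; add 61 to one value (staying below 88) to reach 765.

8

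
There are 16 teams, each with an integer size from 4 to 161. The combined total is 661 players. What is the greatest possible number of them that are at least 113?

With k values at 113 or above and the rest at least 4, the sum is at least 64 + 109k.
Since the sum is 661, we need 109k ≤ 597, i.e. k ≤ 5.
k = 5 is achieved by 5 values at 113 and 11 at 4, total 609; add 52 to one value (staying below 113) to reach 661.

5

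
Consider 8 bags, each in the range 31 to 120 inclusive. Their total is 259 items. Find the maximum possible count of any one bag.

42

Maximizing one value means minimizing the remaining 7.
The other 7 contribute at least 7 × 31 = 217, leaving at most 259 − 217 = 42.
Since 42 ≤ 120, this is achievable: one at 42 and 7 at 31.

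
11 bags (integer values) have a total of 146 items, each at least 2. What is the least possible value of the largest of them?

14

The 11 values sum to 146, so their maximum is at least ⌈146/11⌉ = 14.
Equality holds with 3 values of 14 and 8 values of 13.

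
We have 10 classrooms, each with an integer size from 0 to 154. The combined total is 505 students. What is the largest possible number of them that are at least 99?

With k values at 99 or above and the rest at least 0, the sum is at least 0 + 99k.
Since the sum is 505, we need 99k ≤ 505, i.e. k ≤ 5.
k = 5 is achieved by 5 values at 99 and 5 at 0, total 495; add 10 to one value (staying below 99) to reach 505.

5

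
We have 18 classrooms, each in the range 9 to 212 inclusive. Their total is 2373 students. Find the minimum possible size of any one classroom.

9

To make one classroom as small as possible, make the other 17 as large as possible.
The other 17 can take up 17 × 212 = 3604 ≥ 2373 − 9, so one classroom can sit at its floor of 9.
Achievable: one at 9 and the other 17 totalling 2364, which fits since 17 × 9 ≤ 2364 ≤ 17 × 212.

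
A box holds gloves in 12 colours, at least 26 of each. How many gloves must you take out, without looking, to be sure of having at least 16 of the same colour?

181

In the worst case you draw 15 of each of the 12 colours: 12 × 15 = 180.
One more forces 16 of some colour, so 180 + 1 = 181.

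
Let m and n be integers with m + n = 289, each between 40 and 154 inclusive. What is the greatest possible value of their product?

20880

With m + n fixed, mn peaks when the two are closest together.
Taking m = 144 and n = 145 (both in [40, 154]) gives mn = 20880.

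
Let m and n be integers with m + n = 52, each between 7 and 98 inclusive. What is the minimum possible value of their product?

315

mn = m(52 − m) is concave in m, so over [7, 45] it is minimized at an endpoint.
At the endpoint m = 7, n = 52 − 7 = 45, so mn = 7 × 45 = 315.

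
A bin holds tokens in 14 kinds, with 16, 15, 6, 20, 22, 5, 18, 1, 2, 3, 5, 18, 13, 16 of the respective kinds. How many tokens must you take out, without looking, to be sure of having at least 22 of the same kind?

160

In the worst case you take as many as possible of each kind without reaching 22: 16 + 15 + 6 + 20 + 21 + 5 + 18 + 1 + 2 + 3 + 5 + 18 + 13 + 16 = 159.
The next one must give 22 of some kind, so 159 + 1 = 160.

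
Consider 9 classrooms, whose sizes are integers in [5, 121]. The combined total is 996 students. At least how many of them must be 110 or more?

Each value short of 110 is at most 109, costing at least 121 − 109 = 12 against the maximum total of 1089.
We can afford to lose at most 1089 − 996 = 93, so at most ⌊93/12⌋ = 7 fall short, and at least 2 are ≥ 110.
Exactly 2 works: 2 values at 121 and 7 at 109 total 1005; lower one of the high values by 9 (still ≥ 110) to hit 996.

2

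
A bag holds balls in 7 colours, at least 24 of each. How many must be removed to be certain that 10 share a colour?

You could draw 9 of every colour without reaching 10 of any — 63 in all.
One more forces 10 of some colour, so 63 + 1 = 64.

64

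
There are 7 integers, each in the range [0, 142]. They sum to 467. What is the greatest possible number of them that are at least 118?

Suppose k of them are at least 118. Those contribute at least 118 each and the other 7 − k at least 0 each.
So the total is at least 118k + 0(7 − k) = 0 + 118k. This must be ≤ 467, giving k ≤ 3.
k = 3 is achieved by 3 values at 118 and 4 at 0, total 354; add 113 to one value (staying below 118) to reach 467.

3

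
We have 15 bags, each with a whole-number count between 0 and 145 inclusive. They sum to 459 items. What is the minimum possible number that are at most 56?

If only k of them are at most 56, the other 15 − k are at least 57, so the total is at least (15 − k)·57 + k·0.
This is ≤ 459, so (15 − k)·57 + 0k ≤ 459, which gives k ≥ 7.
Exactly 7 works: 7 values at 0 and 8 at 57 total 456; raise one of the low values by 3 (still ≤ 56) to hit 459.

7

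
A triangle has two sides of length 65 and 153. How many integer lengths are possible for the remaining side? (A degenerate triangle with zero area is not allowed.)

129

The triangle inequality gives |65 − 153| < c < 65 + 153, i.e. 88 < c < 218.
So c can be any integer from 89 to 217: 129 values.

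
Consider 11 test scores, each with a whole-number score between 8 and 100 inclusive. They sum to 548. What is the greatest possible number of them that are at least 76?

6

With k values at 76 or above and the rest at least 8, the sum is at least 88 + 68k.
Since the sum is 548, we need 68k ≤ 460, i.e. k ≤ 6.
k = 6 is achieved by 6 values at 76 and 5 at 8, total 496; add 52 to one value (staying below 76) to reach 548.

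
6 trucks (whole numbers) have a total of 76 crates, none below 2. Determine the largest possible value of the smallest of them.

12

The average is 76/6 < 13, so some value is ≤ 12.
Achievable: 2 of them at 12 and 4 at 13 total 76.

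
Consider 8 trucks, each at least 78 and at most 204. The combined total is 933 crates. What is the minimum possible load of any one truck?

Minimizing one value means maximizing the remaining 7.
The other 7 can take up 7 × 204 = 1428 ≥ 933 − 78, so one truck can sit at its floor of 78.
Achievable: one at 78 and the other 7 totalling 855, which fits since 7 × 78 ≤ 855 ≤ 7 × 204.

78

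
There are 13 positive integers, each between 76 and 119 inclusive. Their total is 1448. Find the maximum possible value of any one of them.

119

To make one integer as large as possible, make the other 12 as small as possible.
The other 12 contribute at least 12 × 76 = 912, leaving at most 1448 − 912 = 536.
But each integer is capped at 119, so the maximum is 119.
Achievable: one at 119 and the other 12 totalling 1329, which fits since 12 × 76 ≤ 1329 ≤ 12 × 119.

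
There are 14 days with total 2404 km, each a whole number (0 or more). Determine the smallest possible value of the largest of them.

The 14 values sum to 2404, so their maximum is at least ⌈2404/14⌉ = 172.
Achievable: 10 of them at 172 and 4 at 171 total 2404.

172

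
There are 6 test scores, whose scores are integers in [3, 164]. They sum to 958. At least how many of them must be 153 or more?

4

Each value short of 153 is at most 152, costing at least 164 − 152 = 12 against the maximum total of 984.
We can afford to lose at most 984 − 958 = 26, so at most ⌊26/12⌋ = 2 fall short, and at least 4 are ≥ 153.
Exactly 4 works: 4 values at 164 and 2 at 152 total 960; lower one of the high values by 2 (still ≥ 153) to hit 958.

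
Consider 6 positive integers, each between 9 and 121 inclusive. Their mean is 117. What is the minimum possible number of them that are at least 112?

4

The total is 6 × 117 = 702.
Suppose at most 6 − j of them reach 112; then j values are ≤ 111 and the rest ≤ 121.
The total is then ≤ 111·j + 121·(6 − j) = 726 − 10j. For this to be ≥ 702 we need j ≤ 2, so at least 6 − 2 = 4 must reach 112.
Exactly 4 works: 4 values at 121 and 2 at 111 total 706; lower one of the high values by 4 (still ≥ 112) to hit 702.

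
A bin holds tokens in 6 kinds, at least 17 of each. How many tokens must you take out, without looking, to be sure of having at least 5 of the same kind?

In the worst case you draw 4 of each of the 6 kinds: 6 × 4 = 24.
One more forces 5 of some kind, so 24 + 1 = 25.

25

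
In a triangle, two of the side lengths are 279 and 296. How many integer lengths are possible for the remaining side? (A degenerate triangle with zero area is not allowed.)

The triangle inequality gives |279 − 296| < c < 279 + 296, i.e. 17 < c < 575.
So c can be any integer from 18 to 574: 557 values.

557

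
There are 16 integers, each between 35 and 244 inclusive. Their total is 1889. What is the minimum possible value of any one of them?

Minimizing one value means maximizing the remaining 15.
The other 15 can take up 15 × 244 = 3660 ≥ 1889 − 35, so one integer can sit at its floor of 35.
Achievable: one at 35 and the other 15 totalling 1854, which fits since 15 × 35 ≤ 1854 ≤ 15 × 244.

35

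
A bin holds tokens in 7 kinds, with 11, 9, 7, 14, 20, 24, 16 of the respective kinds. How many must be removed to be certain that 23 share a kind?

In the worst case you take as many as possible of each kind without reaching 23: 11 + 9 + 7 + 14 + 20 + 22 + 16 = 99.
The next one must give 23 of some kind, so 99 + 1 = 100.

100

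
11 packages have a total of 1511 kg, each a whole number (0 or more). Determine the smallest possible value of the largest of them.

138

The 11 values sum to 1511, so their maximum is at least ⌈1511/11⌉ = 138.
Equality holds with 4 values of 138 and 7 values of 137.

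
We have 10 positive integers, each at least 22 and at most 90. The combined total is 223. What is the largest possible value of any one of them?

Maximizing one value means minimizing the remaining 9.
The other 9 contribute at least 9 × 22 = 198, leaving at most 223 − 198 = 25.
Since 25 ≤ 90, this is achievable: one at 25 and 9 at 22.

25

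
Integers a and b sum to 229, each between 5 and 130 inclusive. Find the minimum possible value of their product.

12870

ab = a(229 − a) is concave in a, so over [99, 130] it is minimized at an endpoint.
The extreme feasible split is a = 99, b = 130, giving ab = 12870.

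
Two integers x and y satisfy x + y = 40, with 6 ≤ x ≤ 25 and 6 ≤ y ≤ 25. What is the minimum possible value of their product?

375

Since x + y is fixed, pushing one of them to its bound minimizes the product.
The extreme feasible split is x = 15, y = 25, giving xy = 375.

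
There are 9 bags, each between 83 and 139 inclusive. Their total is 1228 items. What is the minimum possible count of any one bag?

Minimizing one value means maximizing the remaining 8.
The other 8 contribute at most 8 × 139 = 1112, leaving at least 1228 − 1112 = 116.
Since 116 ≥ 83, this is achievable: one at 116 and 8 at 139.

116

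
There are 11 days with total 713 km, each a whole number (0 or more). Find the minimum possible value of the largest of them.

65

The average is 713/11 > 64, so not all 11 can be 64 or less; the largest is ≥ 65.
Achievable: 9 of them at 65 and 2 at 64 total 713.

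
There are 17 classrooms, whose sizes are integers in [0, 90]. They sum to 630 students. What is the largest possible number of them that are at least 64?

9

If k of the values are ≥ 64, the total is ≥ 64k + 0(17 − k).
Setting 64k + 0(17 − k) ≤ 630 gives 64k ≤ 630, so k ≤ 9.
k = 9 is achieved by 9 values at 64 and 8 at 0, total 576; add 54 to one value (staying below 64) to reach 630.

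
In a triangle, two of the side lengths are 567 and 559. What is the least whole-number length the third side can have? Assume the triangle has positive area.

The third side must exceed |567 − 559| = 8.
The smallest integer above 8 is 9.

9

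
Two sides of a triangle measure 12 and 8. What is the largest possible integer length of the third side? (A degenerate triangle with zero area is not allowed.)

19

The third side must be less than 12 + 8 = 20.
The largest integer below 20 is 19.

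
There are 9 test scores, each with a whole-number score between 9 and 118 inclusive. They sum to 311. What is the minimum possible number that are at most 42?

3

If only k of them are at most 42, the other 9 − k are at least 43, so the total is at least (9 − k)·43 + k·9.
This is ≤ 311, so (9 − k)·43 + 9k ≤ 311, which gives k ≥ 3.
Exactly 3 works: 3 values at 9 and 6 at 43 total 285; raise one of the low values by 26 (still ≤ 42) to hit 311.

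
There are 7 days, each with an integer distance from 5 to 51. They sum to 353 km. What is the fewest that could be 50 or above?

If only k of them are at least 50, the other 7 − k are at most 49, so the total is at most k·51 + (7 − k)·49.
This must reach 353, so k·51 + (7 − k)·49 ≥ 353, giving k ≥ 5.
Exactly 5 works: 5 values at 51 and 2 at 49 total 353.

5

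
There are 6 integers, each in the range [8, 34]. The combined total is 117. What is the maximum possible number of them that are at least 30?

3

If k of the values are ≥ 30, the total is ≥ 30k + 8(6 − k).
Setting 30k + 8(6 − k) ≤ 117 gives 22k ≤ 69, so k ≤ 3.
k = 3 is achieved by 3 values at 30 and 3 at 8, total 114; add 3 to one value (staying below 30) to reach 117.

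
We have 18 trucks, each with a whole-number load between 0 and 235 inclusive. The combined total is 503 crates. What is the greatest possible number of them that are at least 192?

2

If k of the values are ≥ 192, the total is ≥ 192k + 0(18 − k).
Setting 192k + 0(18 − k) ≤ 503 gives 192k ≤ 503, so k ≤ 2.
k = 2 is achieved by 2 values at 192 and 16 at 0, total 384; add 119 to one value (staying below 192) to reach 503.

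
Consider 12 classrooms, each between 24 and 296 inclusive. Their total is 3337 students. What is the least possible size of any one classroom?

81

Minimizing one value means maximizing the remaining 11.
The other 11 contribute at most 11 × 296 = 3256, leaving at least 3337 − 3256 = 81.
Since 81 ≥ 24, this is achievable: one at 81 and 11 at 296.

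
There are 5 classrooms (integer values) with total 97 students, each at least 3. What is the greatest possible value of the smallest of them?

19

The 5 values sum to 97, so their minimum is at most ⌊97/5⌋ = 19.
Achievable: 3 of them at 19 and 2 at 20 total 97.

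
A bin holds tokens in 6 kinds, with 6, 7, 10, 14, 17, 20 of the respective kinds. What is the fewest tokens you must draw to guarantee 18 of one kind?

In the worst case you take as many as possible of each kind without reaching 18: 6 + 7 + 10 + 14 + 17 + 17 = 71.
The next one must give 18 of some kind, so 71 + 1 = 72.

72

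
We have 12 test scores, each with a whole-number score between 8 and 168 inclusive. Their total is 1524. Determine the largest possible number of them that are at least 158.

If k of the values are ≥ 158, the total is ≥ 158k + 8(12 − k).
Setting 158k + 8(12 − k) ≤ 1524 gives 150k ≤ 1428, so k ≤ 9.
k = 9 is achieved by 9 values at 158 and 3 at 8, total 1446; add 78 to one value (staying below 158) to reach 1524.

9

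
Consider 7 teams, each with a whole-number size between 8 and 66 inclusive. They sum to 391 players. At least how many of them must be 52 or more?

3

If only k of them are at least 52, the other 7 − k are at most 51, so the total is at most k·66 + (7 − k)·51.
This must reach 391, so k·66 + (7 − k)·51 ≥ 391, giving k ≥ 3.
Exactly 3 works: 3 values at 66 and 4 at 51 total 402; lower one of the high values by 11 (still ≥ 52) to hit 391.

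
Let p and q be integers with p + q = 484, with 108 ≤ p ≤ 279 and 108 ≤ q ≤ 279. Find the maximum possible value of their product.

58564

pq = p(484 − p) is maximized when p is as near 484/2 as the bounds allow.
Taking p = 242 and q = 242 (both in [108, 279]) gives pq = 58564.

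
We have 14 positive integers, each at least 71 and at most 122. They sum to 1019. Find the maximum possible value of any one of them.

96

To make one integer as large as possible, make the other 13 as small as possible.
The other 13 contribute at least 13 × 71 = 923, leaving at most 1019 − 923 = 96.
Since 96 ≤ 122, this is achievable: one at 96 and 13 at 71.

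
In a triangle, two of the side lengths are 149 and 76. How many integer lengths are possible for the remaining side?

The triangle inequality gives |149 − 76| < c < 149 + 76, i.e. 73 < c < 225.
So c can be any integer from 74 to 224: 151 values.

151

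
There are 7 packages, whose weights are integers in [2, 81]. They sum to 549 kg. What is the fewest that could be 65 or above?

6

If only k of them are at least 65, the other 7 − k are at most 64, so the total is at most k·81 + (7 − k)·64.
This must reach 549, so k·81 + (7 − k)·64 ≥ 549, giving k ≥ 6.
Exactly 6 works: 6 values at 81 and 1 at 64 total 550; lower one of the high values by 1 (still ≥ 65) to hit 549.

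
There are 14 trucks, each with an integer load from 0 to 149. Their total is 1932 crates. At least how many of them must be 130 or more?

7

If only k of them are at least 130, the other 14 − k are at most 129, so the total is at most k·149 + (14 − k)·129.
This must reach 1932, so k·149 + (14 − k)·129 ≥ 1932, giving k ≥ 7.
Exactly 7 works: 7 values at 149 and 7 at 129 total 1946; lower one of the high values by 14 (still ≥ 130) to hit 1932.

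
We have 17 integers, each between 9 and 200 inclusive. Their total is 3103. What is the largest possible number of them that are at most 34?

1

Suppose k of them are at most 34. Those contribute at most 34 each and the rest at most 200 each.
So the total is at most 34k + 200(17 − k) = 3400 − 166k. This must still be ≥ 3103, so k ≤ 1.
k = 1 is achieved by 1 value at 34 and 16 at 200, total 3234; lower one of the 200's by 131 (still > 34) to reach 3103.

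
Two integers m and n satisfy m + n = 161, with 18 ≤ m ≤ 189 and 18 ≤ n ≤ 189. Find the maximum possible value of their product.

6480

mn = m(161 − m) is maximized when m is as near 161/2 as the bounds allow.
Taking m = 80 and n = 81 (both in [18, 189]) gives mn = 6480.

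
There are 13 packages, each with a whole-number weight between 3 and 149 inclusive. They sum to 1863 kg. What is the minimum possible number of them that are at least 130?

10

Suppose at most 13 − j of them reach 130; then j values are ≤ 129 and the rest ≤ 149.
The total is then ≤ 129·j + 149·(13 − j) = 1937 − 20j. For this to be ≥ 1863 we need j ≤ 3, so at least 13 − 3 = 10 must reach 130.
Exactly 10 works: 10 values at 149 and 3 at 129 total 1877; lower one of the high values by 14 (still ≥ 130) to hit 1863.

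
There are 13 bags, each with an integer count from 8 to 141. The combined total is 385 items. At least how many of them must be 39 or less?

If only k of them are at most 39, the other 13 − k are at least 40, so the total is at least (13 − k)·40 + k·8.
This is ≤ 385, so (13 − k)·40 + 8k ≤ 385, which gives k ≥ 5.
Exactly 5 works: 5 values at 8 and 8 at 40 total 360; raise one of the low values by 25 (still ≤ 39) to hit 385.

5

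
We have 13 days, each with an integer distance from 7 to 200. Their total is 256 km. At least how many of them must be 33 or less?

7

Let j be the number exceeding 33. Then the total is ≥ 34·j + 7·(13 − j) = 91 + 27j.
So 27j ≤ 165 and j ≤ 6; hence at least 13 − 6 = 7 are ≤ 33.
Exactly 7 works: 7 values at 7 and 6 at 34 total 253; raise one of the low values by 3 (still ≤ 33) to hit 256.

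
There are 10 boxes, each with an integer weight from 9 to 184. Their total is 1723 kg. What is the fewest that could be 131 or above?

8

If only k of them are at least 131, the other 10 − k are at most 130, so the total is at most k·184 + (10 − k)·130.
This must reach 1723, so k·184 + (10 − k)·130 ≥ 1723, giving k ≥ 8.
Exactly 8 works: 8 values at 184 and 2 at 130 total 1732; lower one of the high values by 9 (still ≥ 131) to hit 1723.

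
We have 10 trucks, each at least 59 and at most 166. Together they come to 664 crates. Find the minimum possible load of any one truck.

Minimizing one value means maximizing the remaining 9.
The other 9 can take up 9 × 166 = 1494 ≥ 664 − 59, so one truck can sit at its floor of 59.
Achievable: one at 59 and the other 9 totalling 605, which fits since 9 × 59 ≤ 605 ≤ 9 × 166.

59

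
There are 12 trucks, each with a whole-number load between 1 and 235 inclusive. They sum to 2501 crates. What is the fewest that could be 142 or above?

9

Each value short of 142 is at most 141, costing at least 235 − 141 = 94 against the maximum total of 2820.
We can afford to lose at most 2820 − 2501 = 319, so at most ⌊319/94⌋ = 3 fall short, and at least 9 are ≥ 142.
Exactly 9 works: 9 values at 235 and 3 at 141 total 2538; lower one of the high values by 37 (still ≥ 142) to hit 2501.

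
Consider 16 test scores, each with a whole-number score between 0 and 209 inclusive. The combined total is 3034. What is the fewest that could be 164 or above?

Each value short of 164 is at most 163, costing at least 209 − 163 = 46 against the maximum total of 3344.
We can afford to lose at most 3344 − 3034 = 310, so at most ⌊310/46⌋ = 6 fall short, and at least 10 are ≥ 164.
Exactly 10 works: 10 values at 209 and 6 at 163 total 3068; lower one of the high values by 34 (still ≥ 164) to hit 3034.

10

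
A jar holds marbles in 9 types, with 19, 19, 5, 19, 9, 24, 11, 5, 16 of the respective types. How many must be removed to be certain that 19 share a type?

In the worst case you take as many as possible of each type without reaching 19: 18 + 18 + 5 + 18 + 9 + 18 + 11 + 5 + 16 = 118.
The next one must give 19 of some type, so 118 + 1 = 119.

119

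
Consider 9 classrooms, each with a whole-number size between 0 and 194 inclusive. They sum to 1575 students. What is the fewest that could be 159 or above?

5

If only k of them are at least 159, the other 9 − k are at most 158, so the total is at most k·194 + (9 − k)·158.
This must reach 1575, so k·194 + (9 − k)·158 ≥ 1575, giving k ≥ 5.
Exactly 5 works: 5 values at 194 and 4 at 158 total 1602; lower one of the high values by 27 (still ≥ 159) to hit 1575.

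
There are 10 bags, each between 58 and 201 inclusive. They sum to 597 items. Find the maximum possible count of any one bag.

75

To make one bag as large as possible, make the other 9 as small as possible.
The other 9 contribute at least 9 × 58 = 522, leaving at most 597 − 522 = 75.
Since 75 ≤ 201, this is achievable: one at 75 and 9 at 58.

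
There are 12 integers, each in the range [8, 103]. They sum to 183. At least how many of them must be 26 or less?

8

Let j be the number exceeding 26. Then the total is ≥ 27·j + 8·(12 − j) = 96 + 19j.
So 19j ≤ 87 and j ≤ 4; hence at least 12 − 4 = 8 are ≤ 26.
Exactly 8 works: 8 values at 8 and 4 at 27 total 172; raise one of the low values by 11 (still ≤ 26) to hit 183.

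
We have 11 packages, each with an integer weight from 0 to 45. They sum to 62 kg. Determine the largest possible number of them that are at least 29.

If k of the values are ≥ 29, the total is ≥ 29k + 0(11 − k).
Setting 29k + 0(11 − k) ≤ 62 gives 29k ≤ 62, so k ≤ 2.
k = 2 is achieved by 2 values at 29 and 9 at 0, total 58; add 4 to one value (staying below 29) to reach 62.

2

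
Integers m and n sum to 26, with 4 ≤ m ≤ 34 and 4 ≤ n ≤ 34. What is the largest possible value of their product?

169

For a fixed sum, the product mn is largest when m and n are as close as possible.
Taking m = 13 and n = 13 (both in [4, 34]) gives mn = 169.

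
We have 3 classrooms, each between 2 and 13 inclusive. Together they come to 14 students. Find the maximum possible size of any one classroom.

10

To make one classroom as large as possible, make the other 2 as small as possible.
The other 2 contribute at least 2 × 2 = 4, leaving at most 14 − 4 = 10.
Since 10 ≤ 13, this is achievable: one at 10 and 2 at 2.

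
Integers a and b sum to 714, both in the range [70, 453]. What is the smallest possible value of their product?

118233

Since a + b is fixed, pushing one of them to its bound minimizes the product.
At the endpoint a = 261, b = 714 − 261 = 453, so ab = 261 × 453 = 118233.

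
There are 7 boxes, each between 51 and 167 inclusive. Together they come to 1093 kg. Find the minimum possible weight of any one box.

91

Minimizing one value means maximizing the remaining 6.
The other 6 contribute at most 6 × 167 = 1002, leaving at least 1093 − 1002 = 91.
Since 91 ≥ 51, this is achievable: one at 91 and 6 at 167.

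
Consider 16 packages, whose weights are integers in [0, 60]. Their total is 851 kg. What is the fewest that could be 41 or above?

11

Suppose at most 16 − j of them reach 41; then j values are ≤ 40 and the rest ≤ 60.
The total is then ≤ 40·j + 60·(16 − j) = 960 − 20j. For this to be ≥ 851 we need j ≤ 5, so at least 16 − 5 = 11 must reach 41.
Exactly 11 works: 11 values at 60 and 5 at 40 total 860; lower one of the high values by 9 (still ≥ 41) to hit 851.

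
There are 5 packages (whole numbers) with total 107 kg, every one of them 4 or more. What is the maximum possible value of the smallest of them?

21

If every one of the 5 were at least 22, the total would be at least 5 × 22 = 110 > 107.
Achievable: 3 of them at 21 and 2 at 22 total 107.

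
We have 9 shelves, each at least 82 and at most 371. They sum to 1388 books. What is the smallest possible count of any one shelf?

82

Minimizing one value means maximizing the remaining 8.
The other 8 can take up 8 × 371 = 2968 ≥ 1388 − 82, so one shelf can sit at its floor of 82.
Achievable: one at 82 and the other 8 totalling 1306, which fits since 8 × 82 ≤ 1306 ≤ 8 × 371.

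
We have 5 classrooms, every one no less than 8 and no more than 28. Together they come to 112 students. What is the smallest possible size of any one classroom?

8

To make one classroom as small as possible, make the other 4 as large as possible.
The other 4 can take up 4 × 28 = 112 ≥ 112 − 8, so one classroom can sit at its floor of 8.
Achievable: one at 8 and the other 4 totalling 104, which fits since 4 × 8 ≤ 104 ≤ 4 × 28.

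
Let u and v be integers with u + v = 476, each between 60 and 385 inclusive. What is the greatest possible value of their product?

With u + v fixed, uv peaks when the two are closest together.
Taking u = 238 and v = 238 (both in [60, 385]) gives uv = 56644.

56644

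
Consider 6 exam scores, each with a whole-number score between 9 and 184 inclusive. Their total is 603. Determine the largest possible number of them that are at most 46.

Each value at 46 or below falls at least 184 − 46 = 138 short of the ceiling 184.
The ceiling total is 6 × 184 = 1104, and we need 603, so at most ⌊(1104 − 603)/138⌋ = 3 can be that low.
k = 3 is achieved by 3 values at 46 and 3 at 184, total 690; lower one of the 184's by 87 (still > 46) to reach 603.

3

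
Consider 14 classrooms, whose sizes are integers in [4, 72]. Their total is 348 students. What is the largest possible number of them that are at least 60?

5

If k of the values are ≥ 60, the total is ≥ 60k + 4(14 − k).
Setting 60k + 4(14 − k) ≤ 348 gives 56k ≤ 292, so k ≤ 5.
k = 5 is achieved by 5 values at 60 and 9 at 4, total 336; add 12 to one value (staying below 60) to reach 348.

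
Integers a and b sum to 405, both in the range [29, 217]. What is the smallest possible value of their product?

ab = a(405 − a) is concave in a, so over [188, 217] it is minimized at an endpoint.
At the endpoint a = 188, b = 405 − 188 = 217, so ab = 188 × 217 = 40796.

40796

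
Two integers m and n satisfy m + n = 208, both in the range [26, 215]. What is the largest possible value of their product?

mn = m(208 − m) is maximized when m is as near 208/2 as the bounds allow.
Taking m = 104 and n = 104 (both in [26, 215]) gives mn = 10816.

10816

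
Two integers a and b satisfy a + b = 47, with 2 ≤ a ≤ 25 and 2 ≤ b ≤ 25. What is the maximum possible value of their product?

552

With a + b fixed, ab peaks when the two are closest together.
Taking a = 23 and b = 24 (both in [2, 25]) gives ab = 552.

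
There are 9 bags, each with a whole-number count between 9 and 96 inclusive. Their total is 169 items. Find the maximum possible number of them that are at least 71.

With k values at 71 or above and the rest at least 9, the sum is at least 81 + 62k.
Since the sum is 169, we need 62k ≤ 88, i.e. k ≤ 1.
k = 1 is achieved by 1 value at 71 and 8 at 9, total 143; add 26 to one value (staying below 71) to reach 169.

1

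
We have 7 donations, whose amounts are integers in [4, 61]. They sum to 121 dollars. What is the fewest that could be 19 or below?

2

If only k of them are at most 19, the other 7 − k are at least 20, so the total is at least (7 − k)·20 + k·4.
This is ≤ 121, so (7 − k)·20 + 4k ≤ 121, which gives k ≥ 2.
Exactly 2 works: 2 values at 4 and 5 at 20 total 108; raise one of the low values by 13 (still ≤ 19) to hit 121.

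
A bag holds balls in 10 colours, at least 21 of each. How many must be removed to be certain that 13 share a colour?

You could draw 12 of every colour without reaching 13 of any — 120 in all.
One more forces 13 of some colour, so 120 + 1 = 121.

121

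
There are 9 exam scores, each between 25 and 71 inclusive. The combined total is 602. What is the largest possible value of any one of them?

71

Maximizing one value means minimizing the remaining 8.
The other 8 contribute at least 8 × 25 = 200, leaving at most 602 − 200 = 402.
But each score is capped at 71, so the maximum is 71.
Achievable: one at 71 and the other 8 totalling 531, which fits since 8 × 25 ≤ 531 ≤ 8 × 71.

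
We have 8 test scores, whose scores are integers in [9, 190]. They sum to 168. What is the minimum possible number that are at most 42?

If only k of them are at most 42, the other 8 − k are at least 43, so the total is at least (8 − k)·43 + k·9.
This is ≤ 168, so (8 − k)·43 + 9k ≤ 168, which gives k ≥ 6.
Exactly 6 works: 6 values at 9 and 2 at 43 total 140; raise one of the low values by 28 (still ≤ 42) to hit 168.

6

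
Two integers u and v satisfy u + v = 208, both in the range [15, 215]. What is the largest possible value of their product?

uv = u(208 − u) is maximized when u is as near 208/2 as the bounds allow.
Taking u = 104 and v = 104 (both in [15, 215]) gives uv = 10816.

10816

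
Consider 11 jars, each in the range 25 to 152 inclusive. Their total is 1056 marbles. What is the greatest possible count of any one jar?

Maximizing one value means minimizing the remaining 10.
The other 10 contribute at least 10 × 25 = 250, leaving at most 1056 − 250 = 806.
But each jar is capped at 152, so the maximum is 152.
Achievable: one at 152 and the other 10 totalling 904, which fits since 10 × 25 ≤ 904 ≤ 10 × 152.

152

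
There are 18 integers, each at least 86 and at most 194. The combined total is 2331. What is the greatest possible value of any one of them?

Maximizing one value means minimizing the remaining 17.
The other 17 contribute at least 17 × 86 = 1462, leaving at most 2331 − 1462 = 869.
But each integer is capped at 194, so the maximum is 194.
Achievable: one at 194 and the other 17 totalling 2137, which fits since 17 × 86 ≤ 2137 ≤ 17 × 194.

194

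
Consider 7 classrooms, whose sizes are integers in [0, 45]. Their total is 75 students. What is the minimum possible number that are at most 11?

Let j be the number exceeding 11. Then the total is ≥ 12·j + 0·(7 − j) = 0 + 12j.
So 12j ≤ 75 and j ≤ 6; hence at least 7 − 6 = 1 are ≤ 11.
Exactly 1 works: 1 value at 0 and 6 at 12 total 72; raise one of the low values by 3 (still ≤ 11) to hit 75.

1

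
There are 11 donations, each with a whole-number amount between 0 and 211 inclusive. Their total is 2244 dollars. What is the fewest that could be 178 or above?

9

Each value short of 178 is at most 177, costing at least 211 − 177 = 34 against the maximum total of 2321.
We can afford to lose at most 2321 − 2244 = 77, so at most ⌊77/34⌋ = 2 fall short, and at least 9 are ≥ 178.
Exactly 9 works: 9 values at 211 and 2 at 177 total 2253; lower one of the high values by 9 (still ≥ 178) to hit 2244.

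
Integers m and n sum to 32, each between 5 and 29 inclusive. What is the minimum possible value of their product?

mn = m(32 − m) is concave in m, so over [5, 27] it is minimized at an endpoint.
At the endpoint m = 5, n = 32 − 5 = 27, so mn = 5 × 27 = 135.

135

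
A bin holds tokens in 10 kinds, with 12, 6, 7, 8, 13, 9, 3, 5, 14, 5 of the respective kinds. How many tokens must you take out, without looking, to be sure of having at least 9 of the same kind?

67

In the worst case you take as many as possible of each kind without reaching 9: 8 + 6 + 7 + 8 + 8 + 8 + 3 + 5 + 8 + 5 = 66.
The next one must give 9 of some kind, so 66 + 1 = 67.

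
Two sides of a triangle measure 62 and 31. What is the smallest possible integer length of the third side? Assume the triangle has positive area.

32

The third side must exceed |62 − 31| = 31.
The smallest integer above 31 is 32.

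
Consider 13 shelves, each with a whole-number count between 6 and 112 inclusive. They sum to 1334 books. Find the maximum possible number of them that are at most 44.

1

Each value at 44 or below falls at least 112 − 44 = 68 short of the ceiling 112.
The ceiling total is 13 × 112 = 1456, and we need 1334, so at most ⌊(1456 − 1334)/68⌋ = 1 can be that low.
k = 1 is achieved by 1 value at 44 and 12 at 112, total 1388; lower one of the 112's by 54 (still > 44) to reach 1334.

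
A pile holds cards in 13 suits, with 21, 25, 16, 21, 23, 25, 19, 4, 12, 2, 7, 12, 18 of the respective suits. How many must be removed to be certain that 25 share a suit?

204

In the worst case you take as many as possible of each suit without reaching 25: 21 + 24 + 16 + 21 + 23 + 24 + 19 + 4 + 12 + 2 + 7 + 12 + 18 = 203.
The next one must give 25 of some suit, so 203 + 1 = 204.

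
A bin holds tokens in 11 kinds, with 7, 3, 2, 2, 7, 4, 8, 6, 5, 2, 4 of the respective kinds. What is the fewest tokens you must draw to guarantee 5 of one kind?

38

In the worst case you take as many as possible of each kind without reaching 5: 4 + 3 + 2 + 2 + 4 + 4 + 4 + 4 + 4 + 2 + 4 = 37.
The next one must give 5 of some kind, so 37 + 1 = 38.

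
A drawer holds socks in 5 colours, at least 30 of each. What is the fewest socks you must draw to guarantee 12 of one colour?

56

You could draw 11 of every colour without reaching 12 of any — 55 in all.
One more forces 12 of some colour, so 55 + 1 = 56.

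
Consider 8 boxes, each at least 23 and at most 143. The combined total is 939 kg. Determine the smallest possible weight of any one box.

To make one box as small as possible, make the other 7 as large as possible.
The other 7 can take up 7 × 143 = 1001 ≥ 939 − 23, so one box can sit at its floor of 23.
Achievable: one at 23 and the other 7 totalling 916, which fits since 7 × 23 ≤ 916 ≤ 7 × 143.

23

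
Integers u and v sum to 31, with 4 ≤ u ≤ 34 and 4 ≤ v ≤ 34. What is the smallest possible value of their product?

108

Since u + v is fixed, pushing one of them to its bound minimizes the product.
At the endpoint u = 4, v = 31 − 4 = 27, so uv = 4 × 27 = 108.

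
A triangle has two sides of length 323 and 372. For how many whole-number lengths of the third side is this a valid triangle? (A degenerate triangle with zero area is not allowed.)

The triangle inequality gives |323 − 372| < c < 323 + 372, i.e. 49 < c < 695.
So c can be any integer from 50 to 694: 645 values.

645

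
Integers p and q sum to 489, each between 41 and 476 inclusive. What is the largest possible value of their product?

59780

pq = p(489 − p) is maximized when p is as near 489/2 as the bounds allow.
Taking p = 244 and q = 245 (both in [41, 476]) gives pq = 59780.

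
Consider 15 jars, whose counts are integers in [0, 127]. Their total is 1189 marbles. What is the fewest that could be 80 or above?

1

Each value short of 80 is at most 79, costing at least 127 − 79 = 48 against the maximum total of 1905.
We can afford to lose at most 1905 − 1189 = 716, so at most ⌊716/48⌋ = 14 fall short, and at least 1 are ≥ 80.
Exactly 1 works: 1 value at 127 and 14 at 79 total 1233; lower one of the high values by 44 (still ≥ 80) to hit 1189.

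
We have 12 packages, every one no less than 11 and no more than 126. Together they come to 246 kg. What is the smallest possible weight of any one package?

Minimizing one value means maximizing the remaining 11.
The other 11 can take up 11 × 126 = 1386 ≥ 246 − 11, so one package can sit at its floor of 11.
Achievable: one at 11 and the other 11 totalling 235, which fits since 11 × 11 ≤ 235 ≤ 11 × 126.

11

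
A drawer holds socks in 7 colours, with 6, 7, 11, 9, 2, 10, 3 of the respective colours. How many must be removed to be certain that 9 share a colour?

In the worst case you take as many as possible of each colour without reaching 9: 6 + 7 + 8 + 8 + 2 + 8 + 3 = 42.
The next one must give 9 of some colour, so 42 + 1 = 43.

43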